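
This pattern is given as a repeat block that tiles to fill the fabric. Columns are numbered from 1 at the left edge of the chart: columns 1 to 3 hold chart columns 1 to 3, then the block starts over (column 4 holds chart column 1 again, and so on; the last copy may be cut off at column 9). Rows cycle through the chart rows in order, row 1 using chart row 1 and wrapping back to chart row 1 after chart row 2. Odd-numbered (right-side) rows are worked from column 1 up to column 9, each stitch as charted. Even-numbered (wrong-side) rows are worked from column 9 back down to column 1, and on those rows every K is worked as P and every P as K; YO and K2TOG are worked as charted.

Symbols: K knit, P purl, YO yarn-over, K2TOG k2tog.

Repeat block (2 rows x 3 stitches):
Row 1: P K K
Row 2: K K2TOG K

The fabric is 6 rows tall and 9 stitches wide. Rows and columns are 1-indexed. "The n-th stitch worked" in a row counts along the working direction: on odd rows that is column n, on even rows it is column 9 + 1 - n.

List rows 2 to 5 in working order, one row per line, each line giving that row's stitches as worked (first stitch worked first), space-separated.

Rows as worked:
P K2TOG P P K2TOG P P K2TOG P
P K K P K K P K K
P K2TOG P P K2TOG P P K2TOG P
P K K P K K P K K

Derivation:
Row 2: chart row 2, WS - tiled (columns 1-9): K K2TOG K K K2TOG K K K2TOG K; work from column 9 back to 1 with K<->P swapped.
Row 3: chart row 1, RS - tile across columns 1-9 and work as-is.
Row 4: chart row 2, WS - tiled (columns 1-9): K K2TOG K K K2TOG K K K2TOG K; work from column 9 back to 1 with K<->P swapped.
Row 5: chart row 1, RS - tile across columns 1-9 and work as-is.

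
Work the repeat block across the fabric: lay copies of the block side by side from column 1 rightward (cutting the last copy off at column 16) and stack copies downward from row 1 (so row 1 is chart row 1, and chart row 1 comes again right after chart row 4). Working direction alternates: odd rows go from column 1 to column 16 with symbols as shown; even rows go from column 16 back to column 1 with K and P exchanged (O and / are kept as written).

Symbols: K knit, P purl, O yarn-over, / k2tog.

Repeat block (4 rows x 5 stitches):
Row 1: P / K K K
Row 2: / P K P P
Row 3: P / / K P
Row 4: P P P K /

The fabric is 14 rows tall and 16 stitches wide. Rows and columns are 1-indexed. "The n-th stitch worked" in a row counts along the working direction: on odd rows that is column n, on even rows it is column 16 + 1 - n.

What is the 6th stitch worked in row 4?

Row 4 uses chart row ((4-1) mod 4)+1 = 4. Row 4 is even, so WS.
Chart row 4 tiled across columns 1-16: P P P K / P P P K / P P P K / P
WS row: flip the tiled sequence (start at column 16) and apply K<->P; O and / stay.
Row 4 as worked: K / P K K K / P K K K / P K K K
The 6th stitch worked is K.

== STITCH ==
K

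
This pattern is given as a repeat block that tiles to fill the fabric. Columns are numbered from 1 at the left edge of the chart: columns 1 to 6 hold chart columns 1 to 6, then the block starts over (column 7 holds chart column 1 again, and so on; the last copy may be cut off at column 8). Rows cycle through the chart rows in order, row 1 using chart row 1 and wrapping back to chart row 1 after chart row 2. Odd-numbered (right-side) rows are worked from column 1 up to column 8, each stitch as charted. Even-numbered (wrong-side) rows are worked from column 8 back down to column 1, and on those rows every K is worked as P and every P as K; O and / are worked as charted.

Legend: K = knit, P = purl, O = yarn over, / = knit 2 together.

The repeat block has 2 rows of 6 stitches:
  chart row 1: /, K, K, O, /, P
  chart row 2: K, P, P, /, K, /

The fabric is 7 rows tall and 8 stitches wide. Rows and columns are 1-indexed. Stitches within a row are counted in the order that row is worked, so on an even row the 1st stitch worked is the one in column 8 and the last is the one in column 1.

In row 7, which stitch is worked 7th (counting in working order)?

For row 7: chart row = ((7-1) mod 2) + 1 = 1; this is a RS (odd) row.
Chart row 1 tiled across columns 1-8: / K K O / P / K
RS: work column 1 to column 8, symbols as charted — the tiled row is the row as worked.
The 7th stitch worked is /.

== STITCH ==
/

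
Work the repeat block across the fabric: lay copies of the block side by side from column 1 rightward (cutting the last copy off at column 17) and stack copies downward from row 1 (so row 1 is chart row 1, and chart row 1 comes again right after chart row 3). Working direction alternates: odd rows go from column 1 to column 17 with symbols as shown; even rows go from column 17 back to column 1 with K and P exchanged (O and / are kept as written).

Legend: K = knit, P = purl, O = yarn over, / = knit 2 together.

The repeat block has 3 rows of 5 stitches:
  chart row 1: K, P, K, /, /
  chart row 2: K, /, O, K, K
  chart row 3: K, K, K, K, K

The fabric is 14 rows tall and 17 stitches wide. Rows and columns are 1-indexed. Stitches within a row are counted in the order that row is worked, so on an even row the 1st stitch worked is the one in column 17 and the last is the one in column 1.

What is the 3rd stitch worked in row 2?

For row 2: chart row = ((2-1) mod 3) + 1 = 2; this is a WS (even) row.
Chart row 2 tiled across columns 1-17: K / O K K K / O K K K / O K K K /
WS: work from column 17 back to column 1 (reverse the tiled row), swapping K<->P (O and / unchanged).
Row 2 as worked: / P P P O / P P P O / P P P O / P
Counting 3 along the worked row gives P.

Stitch:
P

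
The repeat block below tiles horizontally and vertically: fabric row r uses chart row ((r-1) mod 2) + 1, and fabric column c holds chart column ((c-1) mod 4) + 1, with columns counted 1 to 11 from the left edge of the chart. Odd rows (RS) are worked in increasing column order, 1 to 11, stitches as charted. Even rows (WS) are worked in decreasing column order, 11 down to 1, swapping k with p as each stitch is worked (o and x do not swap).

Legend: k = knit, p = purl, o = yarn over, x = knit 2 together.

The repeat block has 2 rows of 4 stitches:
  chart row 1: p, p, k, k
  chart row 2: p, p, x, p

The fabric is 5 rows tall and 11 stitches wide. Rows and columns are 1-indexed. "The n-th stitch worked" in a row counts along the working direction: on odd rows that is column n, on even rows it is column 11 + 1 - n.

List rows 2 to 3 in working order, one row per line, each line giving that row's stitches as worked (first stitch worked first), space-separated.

Result:
x k k k x k k k x k k
p p k k p p k k p p k

Derivation:
Row 2: chart row 2, WS - tiled (columns 1-11): p p x p p p x p p p x; work from column 11 back to 1 with k<->p swapped.
Row 3: chart row 1, RS - tile across columns 1-11 and work as-is.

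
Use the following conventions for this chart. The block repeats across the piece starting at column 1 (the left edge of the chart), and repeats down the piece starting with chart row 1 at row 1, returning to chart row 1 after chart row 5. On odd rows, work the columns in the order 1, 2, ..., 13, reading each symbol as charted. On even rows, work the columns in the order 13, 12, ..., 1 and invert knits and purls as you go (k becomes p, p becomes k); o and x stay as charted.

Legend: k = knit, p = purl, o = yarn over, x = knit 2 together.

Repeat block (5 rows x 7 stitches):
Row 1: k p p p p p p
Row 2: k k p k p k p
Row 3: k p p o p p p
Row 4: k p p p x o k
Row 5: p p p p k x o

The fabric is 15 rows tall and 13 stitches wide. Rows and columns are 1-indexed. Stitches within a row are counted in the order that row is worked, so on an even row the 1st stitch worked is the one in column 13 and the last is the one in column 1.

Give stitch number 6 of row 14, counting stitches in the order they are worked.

Result:
p

Derivation:
Row 14 uses chart row ((14-1) mod 5)+1 = 4. Row 14 is even, so WS.
Chart row 4 tiled across columns 1-13: k p p p x o k k p p p x o
Wrong side: read the tiled row from column 13 down to 1 and exchange k with p (leave o, x).
Row 14 as worked: o x k k k p p o x k k k p
Counting 6 along the worked row gives p.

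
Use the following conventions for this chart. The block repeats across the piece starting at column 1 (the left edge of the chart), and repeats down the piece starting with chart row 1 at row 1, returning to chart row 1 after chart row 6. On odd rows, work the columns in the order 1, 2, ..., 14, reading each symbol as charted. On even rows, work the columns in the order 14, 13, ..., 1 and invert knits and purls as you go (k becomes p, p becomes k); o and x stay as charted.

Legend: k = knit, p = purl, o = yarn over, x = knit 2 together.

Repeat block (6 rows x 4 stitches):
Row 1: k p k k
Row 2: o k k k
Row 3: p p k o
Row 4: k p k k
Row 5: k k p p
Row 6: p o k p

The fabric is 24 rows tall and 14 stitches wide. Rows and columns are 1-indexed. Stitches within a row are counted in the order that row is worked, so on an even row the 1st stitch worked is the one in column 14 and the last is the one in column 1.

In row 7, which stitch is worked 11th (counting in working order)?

Row 7: (7-1) mod 6 = 0, so use chart row 1. Odd row -> RS.
Chart row 1 tiled across columns 1-14: k p k k k p k k k p k k k p
RS row: no reversal, no swap; stitch n worked = column n.
The 11th stitch worked is k.

Stitch:
k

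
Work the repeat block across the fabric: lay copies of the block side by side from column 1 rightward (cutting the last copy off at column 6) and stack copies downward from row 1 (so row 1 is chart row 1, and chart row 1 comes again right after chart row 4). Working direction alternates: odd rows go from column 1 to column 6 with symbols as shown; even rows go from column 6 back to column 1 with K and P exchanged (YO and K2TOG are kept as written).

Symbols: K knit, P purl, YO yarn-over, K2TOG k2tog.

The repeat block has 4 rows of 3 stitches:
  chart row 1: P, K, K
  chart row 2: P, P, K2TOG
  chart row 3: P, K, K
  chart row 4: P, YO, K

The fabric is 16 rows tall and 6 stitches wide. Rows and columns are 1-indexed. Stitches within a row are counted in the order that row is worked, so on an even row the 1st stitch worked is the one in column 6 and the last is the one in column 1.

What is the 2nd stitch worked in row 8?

Stitch:
YO

Derivation:
For row 8: chart row = ((8-1) mod 4) + 1 = 4; this is a WS (even) row.
Chart row 4 tiled across columns 1-6: P YO K P YO K
WS: work from column 6 back to column 1 (reverse the tiled row), swapping K<->P (YO and K2TOG unchanged).
Row 8 as worked: P YO K P YO K
Stitch 2 in working order -> YO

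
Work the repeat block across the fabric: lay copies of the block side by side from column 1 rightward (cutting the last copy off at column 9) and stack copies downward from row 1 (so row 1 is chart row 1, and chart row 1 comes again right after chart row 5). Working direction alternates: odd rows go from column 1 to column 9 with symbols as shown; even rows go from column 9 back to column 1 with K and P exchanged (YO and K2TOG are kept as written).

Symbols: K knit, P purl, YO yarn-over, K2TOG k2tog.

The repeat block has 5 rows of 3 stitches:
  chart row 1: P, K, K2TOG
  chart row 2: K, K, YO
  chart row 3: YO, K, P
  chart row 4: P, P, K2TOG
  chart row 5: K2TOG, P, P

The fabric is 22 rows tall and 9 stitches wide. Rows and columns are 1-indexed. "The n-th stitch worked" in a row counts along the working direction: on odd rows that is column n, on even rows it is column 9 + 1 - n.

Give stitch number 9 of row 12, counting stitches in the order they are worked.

For row 12: chart row = ((12-1) mod 5) + 1 = 2; this is a WS (even) row.
Chart row 2 tiled across columns 1-9: K K YO K K YO K K YO
WS row: flip the tiled sequence (start at column 9) and apply K<->P; YO and K2TOG stay.
Row 12 as worked: YO P P YO P P YO P P
Counting 9 along the worked row gives P.

Stitch:
P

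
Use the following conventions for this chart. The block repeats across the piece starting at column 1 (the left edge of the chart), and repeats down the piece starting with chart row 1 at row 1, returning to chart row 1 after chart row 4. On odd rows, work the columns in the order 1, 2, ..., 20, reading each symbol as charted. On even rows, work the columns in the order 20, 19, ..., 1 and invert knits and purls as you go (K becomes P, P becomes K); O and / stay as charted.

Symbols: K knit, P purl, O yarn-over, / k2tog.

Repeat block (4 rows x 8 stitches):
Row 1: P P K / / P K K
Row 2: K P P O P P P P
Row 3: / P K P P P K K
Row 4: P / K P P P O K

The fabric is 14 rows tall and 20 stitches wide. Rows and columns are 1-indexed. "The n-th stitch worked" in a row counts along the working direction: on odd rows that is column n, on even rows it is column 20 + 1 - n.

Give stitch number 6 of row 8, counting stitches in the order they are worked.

Row 8 uses chart row ((8-1) mod 4)+1 = 4. Row 8 is even, so WS.
Chart row 4 tiled across columns 1-20: P / K P P P O K P / K P P P O K P / K P
WS: work from column 20 back to column 1 (reverse the tiled row), swapping K<->P (O and / unchanged).
Row 8 as worked: K P / K P O K K K P / K P O K K K P / K
Counting 6 along the worked row gives O.

Stitch:
O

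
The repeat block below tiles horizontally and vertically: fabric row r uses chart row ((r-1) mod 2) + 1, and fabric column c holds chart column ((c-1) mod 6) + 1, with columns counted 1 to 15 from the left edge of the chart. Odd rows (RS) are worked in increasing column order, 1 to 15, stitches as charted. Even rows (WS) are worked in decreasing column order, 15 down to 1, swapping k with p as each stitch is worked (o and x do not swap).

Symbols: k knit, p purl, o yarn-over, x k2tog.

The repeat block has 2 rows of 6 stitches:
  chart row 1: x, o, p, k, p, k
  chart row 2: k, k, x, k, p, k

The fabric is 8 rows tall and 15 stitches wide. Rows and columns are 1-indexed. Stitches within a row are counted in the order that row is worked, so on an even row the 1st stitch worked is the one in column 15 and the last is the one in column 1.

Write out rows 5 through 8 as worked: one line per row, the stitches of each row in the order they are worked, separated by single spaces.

Rows as worked:
x o p k p k x o p k p k x o p
x p p p k p x p p p k p x p p
x o p k p k x o p k p k x o p
x p p p k p x p p p k p x p p

Derivation:
Row 5: chart row 1, RS - tile across columns 1-15 and work as-is.
Row 6: chart row 2, WS - tiled (columns 1-15): k k x k p k k k x k p k k k x; work from column 15 back to 1 with k<->p swapped.
Row 7: chart row 1, RS - tile across columns 1-15 and work as-is.
Row 8: chart row 2, WS - tiled (columns 1-15): k k x k p k k k x k p k k k x; work from column 15 back to 1 with k<->p swapped.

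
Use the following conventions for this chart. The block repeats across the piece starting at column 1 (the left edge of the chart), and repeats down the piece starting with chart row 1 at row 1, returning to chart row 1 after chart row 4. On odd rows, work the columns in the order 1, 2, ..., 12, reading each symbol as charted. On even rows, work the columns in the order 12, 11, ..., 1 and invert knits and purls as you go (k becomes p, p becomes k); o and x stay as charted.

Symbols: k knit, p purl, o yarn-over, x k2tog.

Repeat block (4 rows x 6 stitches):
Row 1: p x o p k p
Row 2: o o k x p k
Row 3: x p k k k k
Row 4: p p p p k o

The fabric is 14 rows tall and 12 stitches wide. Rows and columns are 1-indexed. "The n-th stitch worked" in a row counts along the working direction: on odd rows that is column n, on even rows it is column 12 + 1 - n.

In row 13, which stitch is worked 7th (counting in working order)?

Row 13: (13-1) mod 4 = 0, so use chart row 1. Odd row -> RS.
Chart row 1 tiled across columns 1-12: p x o p k p p x o p k p
Right side: take the tiled row as-is (worked left to right from column 1).
Counting 7 along the worked row gives p.

== STITCH ==
p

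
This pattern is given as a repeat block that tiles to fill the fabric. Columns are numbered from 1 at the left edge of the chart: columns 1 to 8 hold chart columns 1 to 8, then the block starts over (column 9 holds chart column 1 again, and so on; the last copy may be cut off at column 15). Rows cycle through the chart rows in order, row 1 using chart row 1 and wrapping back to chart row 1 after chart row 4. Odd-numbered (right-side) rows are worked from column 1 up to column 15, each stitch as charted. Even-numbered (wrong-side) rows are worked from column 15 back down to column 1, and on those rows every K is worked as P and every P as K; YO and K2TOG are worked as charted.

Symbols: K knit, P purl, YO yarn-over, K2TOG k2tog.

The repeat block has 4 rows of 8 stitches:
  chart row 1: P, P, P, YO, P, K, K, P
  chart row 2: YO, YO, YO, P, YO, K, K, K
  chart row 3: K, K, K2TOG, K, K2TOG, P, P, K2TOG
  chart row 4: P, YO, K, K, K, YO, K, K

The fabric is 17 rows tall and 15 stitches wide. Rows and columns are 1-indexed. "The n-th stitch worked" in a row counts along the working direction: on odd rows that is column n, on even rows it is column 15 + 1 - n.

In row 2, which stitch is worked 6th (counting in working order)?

Result:
YO

Derivation:
Row 2 uses chart row ((2-1) mod 4)+1 = 2. Row 2 is even, so WS.
Chart row 2 tiled across columns 1-15: YO YO YO P YO K K K YO YO YO P YO K K
WS: work from column 15 back to column 1 (reverse the tiled row), swapping K<->P (YO and K2TOG unchanged).
Row 2 as worked: P P YO K YO YO YO P P P YO K YO YO YO
Stitch 6 in working order -> YO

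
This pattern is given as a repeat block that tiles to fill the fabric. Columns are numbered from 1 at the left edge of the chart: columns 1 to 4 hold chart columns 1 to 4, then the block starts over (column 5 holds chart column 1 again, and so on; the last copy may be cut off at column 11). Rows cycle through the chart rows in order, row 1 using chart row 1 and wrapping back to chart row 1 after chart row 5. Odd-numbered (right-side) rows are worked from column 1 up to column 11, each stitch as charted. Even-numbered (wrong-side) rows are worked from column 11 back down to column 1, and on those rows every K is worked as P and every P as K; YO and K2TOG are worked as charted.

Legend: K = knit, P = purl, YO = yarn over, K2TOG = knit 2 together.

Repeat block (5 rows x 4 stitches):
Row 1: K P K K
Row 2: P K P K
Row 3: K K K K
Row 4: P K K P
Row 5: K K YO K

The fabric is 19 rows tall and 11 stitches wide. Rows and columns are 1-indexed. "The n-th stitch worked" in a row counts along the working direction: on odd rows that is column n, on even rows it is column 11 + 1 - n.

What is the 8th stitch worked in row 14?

== STITCH ==
K

Derivation:
Row 14: (14-1) mod 5 = 3, so use chart row 4. Even row -> WS.
Chart row 4 tiled across columns 1-11: P K K P P K K P P K K
WS row: flip the tiled sequence (start at column 11) and apply K<->P; YO and K2TOG stay.
Row 14 as worked: P P K K P P K K P P K
Counting 8 along the worked row gives K.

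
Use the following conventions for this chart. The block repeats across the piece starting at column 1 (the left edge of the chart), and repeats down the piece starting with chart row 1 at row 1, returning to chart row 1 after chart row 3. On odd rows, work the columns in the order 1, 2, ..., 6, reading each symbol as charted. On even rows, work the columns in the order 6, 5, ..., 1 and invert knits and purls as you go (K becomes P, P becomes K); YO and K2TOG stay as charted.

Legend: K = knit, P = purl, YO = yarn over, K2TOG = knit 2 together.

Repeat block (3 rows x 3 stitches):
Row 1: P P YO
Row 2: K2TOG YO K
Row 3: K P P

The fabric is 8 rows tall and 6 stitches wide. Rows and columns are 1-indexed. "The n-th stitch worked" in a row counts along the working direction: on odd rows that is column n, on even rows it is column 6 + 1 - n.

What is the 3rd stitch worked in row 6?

Stitch:
P

Derivation:
Row 6 uses chart row ((6-1) mod 3)+1 = 3. Row 6 is even, so WS.
Chart row 3 tiled across columns 1-6: K P P K P P
WS row: flip the tiled sequence (start at column 6) and apply K<->P; YO and K2TOG stay.
Row 6 as worked: K K P K K P
Stitch 3 in working order -> P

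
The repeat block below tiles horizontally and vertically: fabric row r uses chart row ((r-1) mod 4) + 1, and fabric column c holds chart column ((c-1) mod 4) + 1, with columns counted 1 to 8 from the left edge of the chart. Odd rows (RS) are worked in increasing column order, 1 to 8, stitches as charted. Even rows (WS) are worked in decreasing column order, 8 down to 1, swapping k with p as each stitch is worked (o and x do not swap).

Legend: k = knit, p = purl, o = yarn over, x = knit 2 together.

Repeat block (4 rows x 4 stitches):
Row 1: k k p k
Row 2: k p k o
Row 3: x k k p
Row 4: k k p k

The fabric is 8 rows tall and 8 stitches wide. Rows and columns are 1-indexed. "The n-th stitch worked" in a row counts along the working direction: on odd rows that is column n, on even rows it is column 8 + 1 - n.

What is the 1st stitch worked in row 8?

For row 8: chart row = ((8-1) mod 4) + 1 = 4; this is a WS (even) row.
Chart row 4 tiled across columns 1-8: k k p k k k p k
WS: work from column 8 back to column 1 (reverse the tiled row), swapping k<->p (o and x unchanged).
Row 8 as worked: p k p p p k p p
The 1st stitch worked is p.

Result:
p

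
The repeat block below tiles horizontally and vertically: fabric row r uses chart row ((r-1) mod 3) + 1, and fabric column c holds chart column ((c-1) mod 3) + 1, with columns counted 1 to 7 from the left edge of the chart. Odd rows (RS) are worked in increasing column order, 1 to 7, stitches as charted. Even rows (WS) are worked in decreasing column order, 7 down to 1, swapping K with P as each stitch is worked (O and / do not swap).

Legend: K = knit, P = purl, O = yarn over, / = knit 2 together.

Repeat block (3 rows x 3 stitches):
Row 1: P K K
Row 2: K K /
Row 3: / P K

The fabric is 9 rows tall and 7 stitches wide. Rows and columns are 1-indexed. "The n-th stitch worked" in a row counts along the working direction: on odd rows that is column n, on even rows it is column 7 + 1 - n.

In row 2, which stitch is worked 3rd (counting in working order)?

Row 2: (2-1) mod 3 = 1, so use chart row 2. Even row -> WS.
Chart row 2 tiled across columns 1-7: K K / K K / K
WS row: flip the tiled sequence (start at column 7) and apply K<->P; O and / stay.
Row 2 as worked: P / P P / P P
Stitch 3 in working order -> P

Result:
P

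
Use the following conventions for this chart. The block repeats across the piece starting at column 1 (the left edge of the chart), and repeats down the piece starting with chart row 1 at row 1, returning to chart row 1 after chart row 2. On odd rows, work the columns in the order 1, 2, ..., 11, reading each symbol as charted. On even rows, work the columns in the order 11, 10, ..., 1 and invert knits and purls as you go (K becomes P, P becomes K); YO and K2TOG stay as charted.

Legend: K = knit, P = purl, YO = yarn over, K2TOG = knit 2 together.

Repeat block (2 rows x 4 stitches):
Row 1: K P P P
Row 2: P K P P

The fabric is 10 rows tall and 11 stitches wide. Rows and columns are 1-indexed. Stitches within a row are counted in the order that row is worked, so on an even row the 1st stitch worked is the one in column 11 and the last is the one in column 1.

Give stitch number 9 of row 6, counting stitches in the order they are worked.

== STITCH ==
K

Derivation:
Row 6 uses chart row ((6-1) mod 2)+1 = 2. Row 6 is even, so WS.
Chart row 2 tiled across columns 1-11: P K P P P K P P P K P
WS row: flip the tiled sequence (start at column 11) and apply K<->P; YO and K2TOG stay.
Row 6 as worked: K P K K K P K K K P K
Stitch 9 in working order -> K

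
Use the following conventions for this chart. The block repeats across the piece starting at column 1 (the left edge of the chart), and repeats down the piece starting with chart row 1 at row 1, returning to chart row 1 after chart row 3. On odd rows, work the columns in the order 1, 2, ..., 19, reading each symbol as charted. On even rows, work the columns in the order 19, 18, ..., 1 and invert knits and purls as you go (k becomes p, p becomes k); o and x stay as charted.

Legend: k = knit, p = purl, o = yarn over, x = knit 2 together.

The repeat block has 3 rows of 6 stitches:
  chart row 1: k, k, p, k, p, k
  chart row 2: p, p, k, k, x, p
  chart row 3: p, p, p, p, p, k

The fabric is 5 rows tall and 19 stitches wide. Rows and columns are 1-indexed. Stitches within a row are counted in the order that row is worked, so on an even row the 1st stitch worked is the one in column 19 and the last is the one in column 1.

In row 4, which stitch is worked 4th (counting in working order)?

Row 4 uses chart row ((4-1) mod 3)+1 = 1. Row 4 is even, so WS.
Chart row 1 tiled across columns 1-19: k k p k p k k k p k p k k k p k p k k
Wrong side: read the tiled row from column 19 down to 1 and exchange k with p (leave o, x).
Row 4 as worked: p p k p k p p p k p k p p p k p k p p
Counting 4 along the worked row gives p.

== STITCH ==
p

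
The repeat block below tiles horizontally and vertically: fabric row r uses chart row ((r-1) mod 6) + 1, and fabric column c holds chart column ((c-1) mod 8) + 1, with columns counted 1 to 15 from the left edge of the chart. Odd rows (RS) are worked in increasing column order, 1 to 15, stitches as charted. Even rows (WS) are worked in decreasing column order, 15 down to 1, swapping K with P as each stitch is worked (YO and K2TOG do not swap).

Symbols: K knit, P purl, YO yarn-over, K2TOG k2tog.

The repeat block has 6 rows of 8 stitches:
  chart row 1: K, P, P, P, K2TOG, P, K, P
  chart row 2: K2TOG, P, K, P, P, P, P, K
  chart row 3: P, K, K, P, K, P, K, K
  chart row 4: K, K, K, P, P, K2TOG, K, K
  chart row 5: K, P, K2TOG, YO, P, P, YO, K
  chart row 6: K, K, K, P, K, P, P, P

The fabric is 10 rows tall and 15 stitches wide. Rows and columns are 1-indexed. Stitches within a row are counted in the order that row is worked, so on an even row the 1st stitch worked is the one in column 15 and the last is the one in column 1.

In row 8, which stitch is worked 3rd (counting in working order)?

Stitch:
K

Derivation:
Row 8 uses chart row ((8-1) mod 6)+1 = 2. Row 8 is even, so WS.
Chart row 2 tiled across columns 1-15: K2TOG P K P P P P K K2TOG P K P P P P
Wrong side: read the tiled row from column 15 down to 1 and exchange K with P (leave YO, K2TOG).
Row 8 as worked: K K K K P K K2TOG P K K K K P K K2TOG
Counting 3 along the worked row gives K.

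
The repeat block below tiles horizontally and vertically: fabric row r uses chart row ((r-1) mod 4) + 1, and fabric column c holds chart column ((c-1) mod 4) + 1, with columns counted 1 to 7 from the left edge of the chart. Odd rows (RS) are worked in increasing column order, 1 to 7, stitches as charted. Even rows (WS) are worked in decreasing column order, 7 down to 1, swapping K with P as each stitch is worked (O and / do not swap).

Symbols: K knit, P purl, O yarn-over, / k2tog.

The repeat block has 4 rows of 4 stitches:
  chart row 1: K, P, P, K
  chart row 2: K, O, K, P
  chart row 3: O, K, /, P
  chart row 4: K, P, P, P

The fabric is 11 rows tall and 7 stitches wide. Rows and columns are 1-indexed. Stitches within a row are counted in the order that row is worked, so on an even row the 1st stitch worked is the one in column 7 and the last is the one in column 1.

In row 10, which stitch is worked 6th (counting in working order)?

Stitch:
O

Derivation:
Row 10: (10-1) mod 4 = 1, so use chart row 2. Even row -> WS.
Chart row 2 tiled across columns 1-7: K O K P K O K
WS row: flip the tiled sequence (start at column 7) and apply K<->P; O and / stay.
Row 10 as worked: P O P K P O P
Counting 6 along the worked row gives O.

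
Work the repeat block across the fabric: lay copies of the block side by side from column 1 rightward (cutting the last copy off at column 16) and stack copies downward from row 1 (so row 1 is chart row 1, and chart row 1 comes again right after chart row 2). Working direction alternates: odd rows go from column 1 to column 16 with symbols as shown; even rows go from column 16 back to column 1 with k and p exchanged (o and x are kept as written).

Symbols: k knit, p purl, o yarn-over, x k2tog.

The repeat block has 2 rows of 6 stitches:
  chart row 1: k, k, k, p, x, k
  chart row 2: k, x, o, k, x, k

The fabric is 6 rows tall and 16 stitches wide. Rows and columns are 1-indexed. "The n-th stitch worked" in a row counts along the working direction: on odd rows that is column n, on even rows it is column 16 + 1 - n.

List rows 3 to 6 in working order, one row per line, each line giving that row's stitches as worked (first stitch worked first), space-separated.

Result:
k k k p x k k k k p x k k k k p
p o x p p x p o x p p x p o x p
k k k p x k k k k p x k k k k p
p o x p p x p o x p p x p o x p

Derivation:
Row 3: chart row 1, RS - tile across columns 1-16 and work as-is.
Row 4: chart row 2, WS - tiled (columns 1-16): k x o k x k k x o k x k k x o k; work from column 16 back to 1 with k<->p swapped.
Row 5: chart row 1, RS - tile across columns 1-16 and work as-is.
Row 6: chart row 2, WS - tiled (columns 1-16): k x o k x k k x o k x k k x o k; work from column 16 back to 1 with k<->p swapped.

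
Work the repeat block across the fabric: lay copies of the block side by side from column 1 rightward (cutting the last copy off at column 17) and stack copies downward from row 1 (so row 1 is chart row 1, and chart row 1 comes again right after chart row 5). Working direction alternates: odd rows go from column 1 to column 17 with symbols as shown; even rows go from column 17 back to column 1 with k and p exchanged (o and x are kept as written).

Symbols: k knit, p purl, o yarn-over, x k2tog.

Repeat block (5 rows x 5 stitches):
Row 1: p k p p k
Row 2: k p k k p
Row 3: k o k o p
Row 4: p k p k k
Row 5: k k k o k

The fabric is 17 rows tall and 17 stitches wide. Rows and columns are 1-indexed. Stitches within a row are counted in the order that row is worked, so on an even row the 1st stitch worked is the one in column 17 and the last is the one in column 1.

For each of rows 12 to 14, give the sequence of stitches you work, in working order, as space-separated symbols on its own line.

Result:
k p k p p k p k p p k p k p p k p
k o k o p k o k o p k o k o p k o
p k p p k p k p p k p k p p k p k

Derivation:
Row 12: chart row 2, WS - tiled (columns 1-17): k p k k p k p k k p k p k k p k p; work from column 17 back to 1 with k<->p swapped.
Row 13: chart row 3, RS - tile across columns 1-17 and work as-is.
Row 14: chart row 4, WS - tiled (columns 1-17): p k p k k p k p k k p k p k k p k; work from column 17 back to 1 with k<->p swapped.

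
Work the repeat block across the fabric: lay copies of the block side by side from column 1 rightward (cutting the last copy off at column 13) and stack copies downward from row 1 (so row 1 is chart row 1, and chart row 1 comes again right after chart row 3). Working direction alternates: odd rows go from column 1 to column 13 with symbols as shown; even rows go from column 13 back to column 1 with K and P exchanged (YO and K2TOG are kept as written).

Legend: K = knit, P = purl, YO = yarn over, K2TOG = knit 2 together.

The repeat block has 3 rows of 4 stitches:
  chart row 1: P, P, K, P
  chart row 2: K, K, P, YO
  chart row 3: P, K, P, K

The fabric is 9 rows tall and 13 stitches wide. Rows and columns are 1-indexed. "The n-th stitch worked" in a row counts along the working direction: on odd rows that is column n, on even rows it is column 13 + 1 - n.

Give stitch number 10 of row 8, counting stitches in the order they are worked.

== STITCH ==
YO

Derivation:
Row 8: (8-1) mod 3 = 1, so use chart row 2. Even row -> WS.
Chart row 2 tiled across columns 1-13: K K P YO K K P YO K K P YO K
WS row: flip the tiled sequence (start at column 13) and apply K<->P; YO and K2TOG stay.
Row 8 as worked: P YO K P P YO K P P YO K P P
Counting 10 along the worked row gives YO.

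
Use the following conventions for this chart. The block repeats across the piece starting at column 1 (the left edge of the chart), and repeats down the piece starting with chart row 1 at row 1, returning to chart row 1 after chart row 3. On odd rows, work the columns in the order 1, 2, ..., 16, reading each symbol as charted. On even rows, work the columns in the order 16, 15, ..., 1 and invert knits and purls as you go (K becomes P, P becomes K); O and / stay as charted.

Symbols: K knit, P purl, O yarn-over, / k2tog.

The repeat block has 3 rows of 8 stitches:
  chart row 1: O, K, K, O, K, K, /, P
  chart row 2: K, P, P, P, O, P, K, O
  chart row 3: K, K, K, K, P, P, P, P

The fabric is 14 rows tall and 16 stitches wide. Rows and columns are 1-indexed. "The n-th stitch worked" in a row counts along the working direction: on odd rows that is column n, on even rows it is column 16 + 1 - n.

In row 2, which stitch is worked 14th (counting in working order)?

For row 2: chart row = ((2-1) mod 3) + 1 = 2; this is a WS (even) row.
Chart row 2 tiled across columns 1-16: K P P P O P K O K P P P O P K O
WS row: flip the tiled sequence (start at column 16) and apply K<->P; O and / stay.
Row 2 as worked: O P K O K K K P O P K O K K K P
Stitch 14 in working order -> K

== STITCH ==
K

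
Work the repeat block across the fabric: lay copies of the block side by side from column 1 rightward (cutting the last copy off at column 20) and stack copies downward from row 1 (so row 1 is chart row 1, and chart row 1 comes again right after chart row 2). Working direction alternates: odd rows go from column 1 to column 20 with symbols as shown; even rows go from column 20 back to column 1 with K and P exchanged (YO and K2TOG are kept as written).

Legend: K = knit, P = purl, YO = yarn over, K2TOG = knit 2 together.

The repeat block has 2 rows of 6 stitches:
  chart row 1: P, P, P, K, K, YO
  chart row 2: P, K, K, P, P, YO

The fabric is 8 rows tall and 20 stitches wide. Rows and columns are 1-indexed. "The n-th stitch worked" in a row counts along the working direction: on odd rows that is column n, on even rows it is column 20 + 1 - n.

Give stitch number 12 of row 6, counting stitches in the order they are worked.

Row 6 uses chart row ((6-1) mod 2)+1 = 2. Row 6 is even, so WS.
Chart row 2 tiled across columns 1-20: P K K P P YO P K K P P YO P K K P P YO P K
WS: work from column 20 back to column 1 (reverse the tiled row), swapping K<->P (YO and K2TOG unchanged).
Row 6 as worked: P K YO K K P P K YO K K P P K YO K K P P K
Counting 12 along the worked row gives P.

Stitch:
P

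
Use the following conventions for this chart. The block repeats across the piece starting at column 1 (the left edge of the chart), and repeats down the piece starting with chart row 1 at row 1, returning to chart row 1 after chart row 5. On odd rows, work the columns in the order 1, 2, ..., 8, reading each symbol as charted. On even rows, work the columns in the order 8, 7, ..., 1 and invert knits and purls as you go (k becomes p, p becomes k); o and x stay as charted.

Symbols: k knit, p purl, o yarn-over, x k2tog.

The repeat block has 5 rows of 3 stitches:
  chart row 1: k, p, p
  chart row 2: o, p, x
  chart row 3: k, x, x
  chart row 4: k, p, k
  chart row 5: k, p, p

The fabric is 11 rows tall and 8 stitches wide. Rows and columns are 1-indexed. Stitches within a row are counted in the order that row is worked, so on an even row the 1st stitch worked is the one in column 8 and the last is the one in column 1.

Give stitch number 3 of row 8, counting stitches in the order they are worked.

Row 8: (8-1) mod 5 = 2, so use chart row 3. Even row -> WS.
Chart row 3 tiled across columns 1-8: k x x k x x k x
WS row: flip the tiled sequence (start at column 8) and apply k<->p; o and x stay.
Row 8 as worked: x p x x p x x p
Counting 3 along the worked row gives x.

Stitch:
x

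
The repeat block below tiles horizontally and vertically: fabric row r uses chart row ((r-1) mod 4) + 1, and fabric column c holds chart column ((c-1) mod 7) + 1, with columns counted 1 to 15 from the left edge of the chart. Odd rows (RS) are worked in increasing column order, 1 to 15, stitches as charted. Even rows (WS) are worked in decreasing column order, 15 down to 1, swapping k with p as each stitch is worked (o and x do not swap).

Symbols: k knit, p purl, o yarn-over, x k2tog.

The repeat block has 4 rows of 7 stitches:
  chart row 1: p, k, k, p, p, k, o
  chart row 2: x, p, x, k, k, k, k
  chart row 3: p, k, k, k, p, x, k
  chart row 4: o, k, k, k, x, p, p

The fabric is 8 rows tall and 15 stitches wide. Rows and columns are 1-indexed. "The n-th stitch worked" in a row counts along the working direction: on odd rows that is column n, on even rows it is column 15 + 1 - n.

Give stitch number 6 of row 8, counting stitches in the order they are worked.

== STITCH ==
p

Derivation:
Row 8: (8-1) mod 4 = 3, so use chart row 4. Even row -> WS.
Chart row 4 tiled across columns 1-15: o k k k x p p o k k k x p p o
Wrong side: read the tiled row from column 15 down to 1 and exchange k with p (leave o, x).
Row 8 as worked: o k k x p p p o k k x p p p o
The 6th stitch worked is p.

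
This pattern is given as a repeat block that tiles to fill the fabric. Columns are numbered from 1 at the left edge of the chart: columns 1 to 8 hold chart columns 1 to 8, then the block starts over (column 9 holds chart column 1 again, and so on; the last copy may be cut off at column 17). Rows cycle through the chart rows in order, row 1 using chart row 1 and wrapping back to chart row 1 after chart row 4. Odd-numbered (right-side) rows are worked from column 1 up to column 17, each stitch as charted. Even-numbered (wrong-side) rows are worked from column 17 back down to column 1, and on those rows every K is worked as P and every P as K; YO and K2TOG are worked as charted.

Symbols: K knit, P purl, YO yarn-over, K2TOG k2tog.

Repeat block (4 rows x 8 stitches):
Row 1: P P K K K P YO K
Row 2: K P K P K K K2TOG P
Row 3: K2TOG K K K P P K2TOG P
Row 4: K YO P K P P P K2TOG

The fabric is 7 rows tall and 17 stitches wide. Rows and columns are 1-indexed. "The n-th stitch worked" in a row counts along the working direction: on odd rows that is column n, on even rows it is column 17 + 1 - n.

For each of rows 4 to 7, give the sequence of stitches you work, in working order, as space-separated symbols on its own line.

Row 4: chart row 4, WS - tiled (columns 1-17): K YO P K P P P K2TOG K YO P K P P P K2TOG K; work from column 17 back to 1 with K<->P swapped.
Row 5: chart row 1, RS - tile across columns 1-17 and work as-is.
Row 6: chart row 2, WS - tiled (columns 1-17): K P K P K K K2TOG P K P K P K K K2TOG P K; work from column 17 back to 1 with K<->P swapped.
Row 7: chart row 3, RS - tile across columns 1-17 and work as-is.

== ROWS AS WORKED ==
P K2TOG K K K P K YO P K2TOG K K K P K YO P
P P K K K P YO K P P K K K P YO K P
P K K2TOG P P K P K P K K2TOG P P K P K P
K2TOG K K K P P K2TOG P K2TOG K K K P P K2TOG P K2TOG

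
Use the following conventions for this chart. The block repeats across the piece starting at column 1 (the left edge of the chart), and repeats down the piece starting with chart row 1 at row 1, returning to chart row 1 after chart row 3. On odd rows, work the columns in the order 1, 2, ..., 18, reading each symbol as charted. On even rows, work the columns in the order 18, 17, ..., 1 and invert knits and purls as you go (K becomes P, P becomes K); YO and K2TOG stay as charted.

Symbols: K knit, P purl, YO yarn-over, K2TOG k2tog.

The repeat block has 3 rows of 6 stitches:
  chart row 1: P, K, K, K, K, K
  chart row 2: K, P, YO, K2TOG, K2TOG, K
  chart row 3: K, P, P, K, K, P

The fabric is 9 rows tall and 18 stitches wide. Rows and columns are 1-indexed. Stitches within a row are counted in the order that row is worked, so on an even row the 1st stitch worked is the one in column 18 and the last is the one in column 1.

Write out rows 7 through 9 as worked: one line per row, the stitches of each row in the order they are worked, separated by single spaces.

Row 7: chart row 1, RS - tile across columns 1-18 and work as-is.
Row 8: chart row 2, WS - tiled (columns 1-18): K P YO K2TOG K2TOG K K P YO K2TOG K2TOG K K P YO K2TOG K2TOG K; work from column 18 back to 1 with K<->P swapped.
Row 9: chart row 3, RS - tile across columns 1-18 and work as-is.

== ROWS AS WORKED ==
P K K K K K P K K K K K P K K K K K
P K2TOG K2TOG YO K P P K2TOG K2TOG YO K P P K2TOG K2TOG YO K P
K P P K K P K P P K K P K P P K K P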